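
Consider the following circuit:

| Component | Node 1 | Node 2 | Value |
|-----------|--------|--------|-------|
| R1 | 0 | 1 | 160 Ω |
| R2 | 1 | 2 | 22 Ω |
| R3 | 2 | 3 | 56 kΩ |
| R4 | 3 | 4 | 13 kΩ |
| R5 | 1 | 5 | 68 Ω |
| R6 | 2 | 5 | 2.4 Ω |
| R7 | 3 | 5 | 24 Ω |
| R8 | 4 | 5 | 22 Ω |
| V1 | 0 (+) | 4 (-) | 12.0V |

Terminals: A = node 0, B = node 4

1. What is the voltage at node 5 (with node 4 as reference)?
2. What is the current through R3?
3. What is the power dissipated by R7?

Nodal analysis, taking node 4 as the 0 V reference.
Source V1 fixes V_0 = 12 V.
KCL at each unknown node (sum of currents leaving = 0; resistances in Ω):
  Node 1: (V_1 - 12)/160 + (V_1 - V_2)/22 + (V_1 - V_5)/68 = 0
  Node 2: (V_2 - V_1)/22 + (V_2 - V_3)/56000 + (V_2 - V_5)/2.4 = 0
  Node 3: (V_3 - V_2)/56000 + (V_3 - 0)/13000 + (V_3 - V_5)/24 = 0
  Node 5: (V_5 - V_1)/68 + (V_5 - V_2)/2.4 + (V_5 - V_3)/24 + (V_5 - 0)/22 = 0
Collecting terms (coefficients in siemens):
  0.06641·V_1 - 0.04545·V_2 - 0.01471·V_5 = 0.075
  0.4621·V_2 - 0.04545·V_1 - 0.00001786·V_3 - 0.4167·V_5 = 0
  0.04176·V_3 - 0.00001786·V_2 - 0.04167·V_5 = 0
  0.5185·V_5 - 0.01471·V_1 - 0.4167·V_2 - 0.04167·V_3 = 0
Solving these 4 simultaneous equations (Gaussian elimination) gives:
  V_1 = 2.396 V, V_2 = 1.424 V, V_3 = 1.316 V, V_5 = 1.318 V
Part 1:
  Read off the nodal solution: V_5 = 1.318 V
Part 2:
  I_R3 = (V_2 - V_3)/R3 = (1.424 - 1.316)/56000 = 0.000001936 A
  Magnitude: I_R3 = 0.000001936 A
Part 3:
  I_R7 = (V_3 - V_5)/R7 = (1.316 - 1.318)/24 = -0.00009929 A
  P_R7 = I_R7² × R7 = (-0.00009929)² × 24 = 0.0000002366 W

Final answers:
1. V_5 = 1.318 V
2. I_R3 = 1.936e-06 A
3. P_R7 = 2.366e-07 W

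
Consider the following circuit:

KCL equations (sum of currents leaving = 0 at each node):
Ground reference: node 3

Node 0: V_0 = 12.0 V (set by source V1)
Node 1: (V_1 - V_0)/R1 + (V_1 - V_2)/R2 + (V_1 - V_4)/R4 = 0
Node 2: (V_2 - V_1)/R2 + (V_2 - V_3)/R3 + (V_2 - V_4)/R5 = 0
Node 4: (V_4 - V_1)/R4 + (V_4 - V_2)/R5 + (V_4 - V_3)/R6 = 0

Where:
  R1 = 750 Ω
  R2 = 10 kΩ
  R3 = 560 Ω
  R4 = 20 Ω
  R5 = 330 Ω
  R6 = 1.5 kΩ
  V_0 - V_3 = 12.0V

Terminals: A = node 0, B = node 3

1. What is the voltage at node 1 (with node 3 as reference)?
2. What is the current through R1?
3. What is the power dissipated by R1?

Nodal analysis, taking node 3 as the 0 V reference.
Source V1 fixes V_0 = 12 V.
KCL at each unknown node (sum of currents leaving = 0; resistances in Ω):
  Node 1: (V_1 - 12)/750 + (V_1 - V_2)/10000 + (V_1 - V_4)/20 = 0
  Node 2: (V_2 - V_1)/10000 + (V_2 - 0)/560 + (V_2 - V_4)/330 = 0
  Node 4: (V_4 - V_1)/20 + (V_4 - V_2)/330 + (V_4 - 0)/1500 = 0
Collecting terms (coefficients in siemens):
  0.05143·V_1 - 0.0001·V_2 - 0.05·V_4 = 0.016
  0.004916·V_2 - 0.0001·V_1 - 0.00303·V_4 = 0
  0.0537·V_4 - 0.05·V_1 - 0.00303·V_2 = 0
Solving these 3 simultaneous equations (Gaussian elimination) gives:
  V_1 = 5.2 V, V_2 = 3.202 V, V_4 = 5.023 V
Part 1:
  Read off the nodal solution: V_1 = 5.2 V
Part 2:
  I_R1 = (V_0 - V_1)/R1 = (12 - 5.2)/750 = 0.009066 A
  Magnitude: I_R1 = 0.009066 A
Part 3:
  I_R1 = (V_0 - V_1)/R1 = (12 - 5.2)/750 = 0.009066 A
  P_R1 = I_R1² × R1 = (0.009066)² × 750 = 0.06165 W

Final answers:
1. V_1 = 5.2 V
2. I_R1 = 0.009066 A
3. P_R1 = 0.06165 W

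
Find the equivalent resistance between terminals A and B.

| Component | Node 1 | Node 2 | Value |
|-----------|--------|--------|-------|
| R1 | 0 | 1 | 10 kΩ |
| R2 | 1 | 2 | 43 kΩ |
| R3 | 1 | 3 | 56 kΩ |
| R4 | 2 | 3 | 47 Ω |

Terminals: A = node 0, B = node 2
Reduce the network between node 0 (A) and node 2 (B) by series/parallel combination:
  Rs1 = R3 + R4 (series, joined only at node 3) = 56000 + 47 = 56050 Ω
  Rp1 = R2 ‖ Rs1 (parallel, both between nodes 1 and 2) = 1/(1/43000 + 1/56050) = 24330 Ω
  Rs2 = R1 + Rp1 (series, joined only at node 1) = 10000 + 24330 = 34330 Ω
R_eq = 34.33 kΩ

Final answer: 34.33 kΩ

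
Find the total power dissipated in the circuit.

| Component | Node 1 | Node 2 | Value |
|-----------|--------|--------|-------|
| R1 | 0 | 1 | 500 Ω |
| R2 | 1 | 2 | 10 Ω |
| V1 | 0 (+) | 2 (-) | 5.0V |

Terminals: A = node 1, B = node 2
Nodal analysis, taking node 2 as the 0 V reference.
Source V1 fixes V_0 = 5 V.
KCL at each unknown node (sum of currents leaving = 0; resistances in Ω):
  Node 1: (V_1 - 5)/500 + (V_1 - 0)/10 = 0
Collecting terms: 0.102 × V_1 = 0.01  =>  V_1 = 0.09804 V
Power in each resistor, P = (ΔV)²/R:
  P_R1 = (5 - 0.09804)²/500 = 0.04806 W
  P_R2 = (0.09804 - 0)²/10 = 0.0009612 W
P_total = P_R1 + P_R2 = 0.04902 W

Final answer: 0.04902 W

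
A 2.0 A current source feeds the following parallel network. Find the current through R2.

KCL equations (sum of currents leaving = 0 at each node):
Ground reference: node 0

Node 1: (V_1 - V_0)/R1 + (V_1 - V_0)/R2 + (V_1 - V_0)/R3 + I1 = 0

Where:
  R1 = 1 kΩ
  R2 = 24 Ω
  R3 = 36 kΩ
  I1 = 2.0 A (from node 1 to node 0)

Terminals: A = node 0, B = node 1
All resistors sit directly between nodes 0 and 1, so they are in parallel and share one voltage V; the full source current 2 A splits among them.
1/R_par = 1/1000 + 1/24 + 1/36000 = 0.04269 S  =>  R_par = 23.42 Ω
V = I × R_par = 2 × 23.42 = 46.84 V
I_R2 = V/R2 = 46.84/24 = 1.952 A

Final answer: 1.952 A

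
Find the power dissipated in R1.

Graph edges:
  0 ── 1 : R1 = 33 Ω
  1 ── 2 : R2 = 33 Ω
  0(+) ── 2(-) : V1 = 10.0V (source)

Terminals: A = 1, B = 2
Nodal analysis, taking node 2 as the 0 V reference.
Source V1 fixes V_0 = 10 V.
KCL at each unknown node (sum of currents leaving = 0; resistances in Ω):
  Node 1: (V_1 - 10)/33 + (V_1 - 0)/33 = 0
Collecting terms: 0.06061 × V_1 = 0.303  =>  V_1 = 5 V
I_R1 = (V_0 - V_1)/R1 = (10 - 5)/33 = 0.1515 A
P_R1 = I_R1² × R1 = (0.1515)² × 33 = 0.7576 W

Final answer: 0.7576 W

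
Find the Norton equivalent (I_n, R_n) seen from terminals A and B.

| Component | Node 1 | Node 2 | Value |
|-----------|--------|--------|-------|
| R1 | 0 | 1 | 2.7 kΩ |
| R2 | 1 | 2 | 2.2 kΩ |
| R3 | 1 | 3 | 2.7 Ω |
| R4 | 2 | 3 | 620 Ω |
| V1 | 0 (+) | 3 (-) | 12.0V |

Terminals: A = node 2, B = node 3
Find the Thévenin equivalent first; then I_n = V_th/R_th and R_n = R_th.
Step 1 — V_th is the open-circuit voltage V_A - V_B (nothing connected across the terminals).
Nodal analysis, taking node 3 as the 0 V reference.
Source V1 fixes V_0 = 12 V.
KCL at each unknown node (sum of currents leaving = 0; resistances in Ω):
  Node 1: (V_1 - 12)/2700 + (V_1 - V_2)/2200 + (V_1 - 0)/2.7 = 0
  Node 2: (V_2 - V_1)/2200 + (V_2 - 0)/620 = 0
Collecting terms (coefficients in siemens):
  0.3712·V_1 - 0.0004545·V_2 = 0.004444
  0.002067·V_2 - 0.0004545·V_1 = 0
Determinant D = (0.3712)(0.002067) - (-0.0004545)(-0.0004545) = 0.0007672
V_1 = [(0.004444)(0.002067) - (-0.0004545)(0)]/D = 0.01198 V
V_2 = [(0.3712)(0) - (0.004444)(-0.0004545)]/D = 0.002633 V
V_th = V_2 - V_3 = 0.002633 - 0 = 0.002633 V
Step 2 — R_th: zero the source — replace V1 by a short circuit (node 3 merges into node 0) — and find the resistance seen between A (node 2) and B (node 0).
Reduce the network between node 2 (A) and node 0 (B) by series/parallel combination:
  Rp1 = R1 ‖ R3 (parallel, both between nodes 0 and 1) = 1/(1/2700 + 1/2.7) = 2.697 Ω
  Rs1 = R2 + Rp1 (series, joined only at node 1) = 2200 + 2.697 = 2203 Ω
  Rp2 = R4 ‖ Rs1 (parallel, both between nodes 0 and 2) = 1/(1/620 + 1/2203) = 483.8 Ω
R_th = 483.8 Ω
I_n = V_th/R_th = 0.002633/483.8 = 0.000005442 A, and R_n = R_th = 483.8 Ω

Final answer: I_n = 5.442e-06 A, R_n = 483.8 Ω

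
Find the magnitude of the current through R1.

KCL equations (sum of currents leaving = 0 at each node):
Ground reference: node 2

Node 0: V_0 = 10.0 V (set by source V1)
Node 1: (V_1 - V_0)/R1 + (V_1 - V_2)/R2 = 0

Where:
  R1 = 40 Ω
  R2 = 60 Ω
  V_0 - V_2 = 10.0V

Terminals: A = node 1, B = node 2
Nodal analysis, taking node 2 as the 0 V reference.
Source V1 fixes V_0 = 10 V.
KCL at each unknown node (sum of currents leaving = 0; resistances in Ω):
  Node 1: (V_1 - 10)/40 + (V_1 - 0)/60 = 0
Collecting terms: 0.04167 × V_1 = 0.25  =>  V_1 = 6 V
I_R1 = (V_0 - V_1)/R1 = (10 - 6)/40 = 0.1 A
|I_R1| = 0.1 A

Final answer: |I_R1| = 0.1 A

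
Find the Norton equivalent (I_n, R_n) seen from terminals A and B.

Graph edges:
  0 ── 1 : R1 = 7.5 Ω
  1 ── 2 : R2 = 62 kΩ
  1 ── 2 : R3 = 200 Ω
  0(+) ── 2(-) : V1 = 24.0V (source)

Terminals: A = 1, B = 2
Find the Thévenin equivalent first; then I_n = V_th/R_th and R_n = R_th.
Step 1 — V_th is the open-circuit voltage V_A - V_B (nothing connected across the terminals).
Nodal analysis, taking node 2 as the 0 V reference.
Source V1 fixes V_0 = 24 V.
KCL at each unknown node (sum of currents leaving = 0; resistances in Ω):
  Node 1: (V_1 - 24)/7.5 + (V_1 - 0)/62000 + (V_1 - 0)/200 = 0
Collecting terms: 0.1383 × V_1 = 3.2  =>  V_1 = 23.13 V
V_th = V_1 - V_2 = 23.13 - 0 = 23.13 V
Step 2 — R_th: zero the source — replace V1 by a short circuit (node 2 merges into node 0) — and find the resistance seen between A (node 1) and B (node 0).
Reduce the network between node 1 (A) and node 0 (B) by series/parallel combination:
  Rp1 = R1 ‖ R2 ‖ R3 (parallel, all between nodes 0 and 1) = 1/(1/7.5 + 1/62000 + 1/200) = 7.228 Ω
R_th = 7.228 Ω
I_n = V_th/R_th = 23.13/7.228 = 3.2 A, and R_n = R_th = 7.228 Ω

Final answer: I_n = 3.2 A, R_n = 7.228 Ω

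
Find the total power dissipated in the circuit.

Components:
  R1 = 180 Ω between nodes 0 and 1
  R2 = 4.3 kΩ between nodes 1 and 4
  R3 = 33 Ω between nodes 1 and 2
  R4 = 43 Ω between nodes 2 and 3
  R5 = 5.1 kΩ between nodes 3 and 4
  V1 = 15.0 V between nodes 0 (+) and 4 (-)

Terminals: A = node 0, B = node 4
Nodal analysis, taking node 4 as the 0 V reference.
Source V1 fixes V_0 = 15 V.
KCL at each unknown node (sum of currents leaving = 0; resistances in Ω):
  Node 1: (V_1 - 15)/180 + (V_1 - 0)/4300 + (V_1 - V_2)/33 = 0
  Node 2: (V_2 - V_1)/33 + (V_2 - V_3)/43 = 0
  Node 3: (V_3 - V_2)/43 + (V_3 - 0)/5100 = 0
Collecting terms (coefficients in siemens):
  0.03609·V_1 - 0.0303·V_2 = 0.08333
  0.05356·V_2 - 0.0303·V_1 - 0.02326·V_3 = 0
  0.02345·V_3 - 0.02326·V_2 = 0
Solving these 3 simultaneous equations (Gaussian elimination) gives:
  V_1 = 13.93 V, V_2 = 13.84 V, V_3 = 13.73 V
Power in each resistor, P = (ΔV)²/R:
  P_R1 = (15 - 13.93)²/180 = 0.006333 W
  P_R2 = (13.93 - 0)²/4300 = 0.04514 W
  P_R3 = (13.93 - 13.84)²/33 = 0.0002391 W
  P_R4 = (13.84 - 13.73)²/43 = 0.0003115 W
  P_R5 = (13.73 - 0)²/5100 = 0.03695 W
P_total = P_R1 + P_R2 + P_R3 + P_R4 + P_R5 = 0.08898 W

Final answer: 0.08898 W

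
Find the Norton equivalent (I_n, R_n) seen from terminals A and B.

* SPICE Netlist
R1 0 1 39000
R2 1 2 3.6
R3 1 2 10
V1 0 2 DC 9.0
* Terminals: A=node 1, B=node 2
Find the Thévenin equivalent first; then I_n = V_th/R_th and R_n = R_th.
Step 1 — V_th is the open-circuit voltage V_A - V_B (nothing connected across the terminals).
Nodal analysis, taking node 2 as the 0 V reference.
Source V1 fixes V_0 = 9 V.
KCL at each unknown node (sum of currents leaving = 0; resistances in Ω):
  Node 1: (V_1 - 9)/39000 + (V_1 - 0)/3.6 + (V_1 - 0)/10 = 0
Collecting terms: 0.3778 × V_1 = 0.0002308  =>  V_1 = 0.0006108 V
V_th = V_1 - V_2 = 0.0006108 - 0 = 0.0006108 V
Step 2 — R_th: zero the source — replace V1 by a short circuit (node 2 merges into node 0) — and find the resistance seen between A (node 1) and B (node 0).
Reduce the network between node 1 (A) and node 0 (B) by series/parallel combination:
  Rp1 = R1 ‖ R2 ‖ R3 (parallel, all between nodes 0 and 1) = 1/(1/39000 + 1/3.6 + 1/10) = 2.647 Ω
R_th = 2.647 Ω
I_n = V_th/R_th = 0.0006108/2.647 = 0.0002308 A, and R_n = R_th = 2.647 Ω

Final answer: I_n = 0.0002308 A, R_n = 2.647 Ω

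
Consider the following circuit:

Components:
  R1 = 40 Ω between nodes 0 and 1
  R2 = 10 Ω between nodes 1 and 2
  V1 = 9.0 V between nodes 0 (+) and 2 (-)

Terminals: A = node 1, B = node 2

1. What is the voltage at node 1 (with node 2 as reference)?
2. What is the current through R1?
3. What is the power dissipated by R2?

Nodal analysis, taking node 2 as the 0 V reference.
Source V1 fixes V_0 = 9 V.
KCL at each unknown node (sum of currents leaving = 0; resistances in Ω):
  Node 1: (V_1 - 9)/40 + (V_1 - 0)/10 = 0
Collecting terms: 0.125 × V_1 = 0.225  =>  V_1 = 1.8 V
Part 1:
  Read off the nodal solution: V_1 = 1.8 V
Part 2:
  I_R1 = (V_0 - V_1)/R1 = (9 - 1.8)/40 = 0.18 A
  Magnitude: I_R1 = 0.18 A
Part 3:
  I_R2 = (V_1 - V_2)/R2 = (1.8 - 0)/10 = 0.18 A
  P_R2 = I_R2² × R2 = (0.18)² × 10 = 0.324 W

Final answers:
1. V_1 = 1.8 V
2. I_R1 = 0.18 A
3. P_R2 = 0.324 W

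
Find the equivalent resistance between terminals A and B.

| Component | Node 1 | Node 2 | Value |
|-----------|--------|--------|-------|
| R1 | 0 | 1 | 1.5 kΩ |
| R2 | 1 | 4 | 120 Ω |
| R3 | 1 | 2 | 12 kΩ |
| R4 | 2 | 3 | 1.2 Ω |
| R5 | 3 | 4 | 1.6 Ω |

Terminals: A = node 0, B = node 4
Reduce the network between node 0 (A) and node 4 (B) by series/parallel combination:
  Rs1 = R3 + R4 (series, joined only at node 2) = 12000 + 1.2 = 12000 Ω
  Rs2 = R5 + Rs1 (series, joined only at node 3) = 1.6 + 12000 = 12000 Ω
  Rp1 = R2 ‖ Rs2 (parallel, both between nodes 1 and 4) = 1/(1/120 + 1/12000) = 118.8 Ω
  Rs3 = R1 + Rp1 (series, joined only at node 1) = 1500 + 118.8 = 1619 Ω
R_eq = 1.619 kΩ

Final answer: 1.619 kΩ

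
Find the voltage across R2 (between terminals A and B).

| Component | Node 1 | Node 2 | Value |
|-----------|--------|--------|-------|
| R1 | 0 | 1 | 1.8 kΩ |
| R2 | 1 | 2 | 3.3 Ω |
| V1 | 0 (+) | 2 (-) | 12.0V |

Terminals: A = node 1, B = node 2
R1 and R2 are in series across V1 (node 0 → node 1 → node 2), and the output A–B is taken across R2, so this is a voltage divider.
Series current: I = V1/(R1 + R2) = 12/(1800 + 3.3) = 12/1803 = 0.006654 A
V_R2 = I × R2 = V1 × R2/(R1 + R2) = 12 × 3.3/1803 = 0.02196 V

Final answer: 0.02196 V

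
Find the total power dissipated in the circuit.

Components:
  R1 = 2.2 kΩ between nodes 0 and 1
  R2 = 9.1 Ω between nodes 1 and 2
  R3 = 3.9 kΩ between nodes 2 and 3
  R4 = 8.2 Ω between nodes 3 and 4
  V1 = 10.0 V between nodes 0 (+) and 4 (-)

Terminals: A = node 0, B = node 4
Nodal analysis, taking node 4 as the 0 V reference.
Source V1 fixes V_0 = 10 V.
KCL at each unknown node (sum of currents leaving = 0; resistances in Ω):
  Node 1: (V_1 - 10)/2200 + (V_1 - V_2)/9.1 = 0
  Node 2: (V_2 - V_1)/9.1 + (V_2 - V_3)/3900 = 0
  Node 3: (V_3 - V_2)/3900 + (V_3 - 0)/8.2 = 0
Collecting terms (coefficients in siemens):
  0.1103·V_1 - 0.1099·V_2 = 0.004545
  0.1101·V_2 - 0.1099·V_1 - 0.0002564·V_3 = 0
  0.1222·V_3 - 0.0002564·V_2 = 0
Solving these 3 simultaneous equations (Gaussian elimination) gives:
  V_1 = 6.404 V, V_2 = 6.389 V, V_3 = 0.0134 V
Power in each resistor, P = (ΔV)²/R:
  P_R1 = (10 - 6.404)²/2200 = 0.005879 W
  P_R2 = (6.404 - 6.389)²/9.1 = 0.00002432 W
  P_R3 = (6.389 - 0.0134)²/3900 = 0.01042 W
  P_R4 = (0.0134 - 0)²/8.2 = 0.00002191 W
P_total = P_R1 + P_R2 + P_R3 + P_R4 = 0.01635 W

Final answer: 0.01635 W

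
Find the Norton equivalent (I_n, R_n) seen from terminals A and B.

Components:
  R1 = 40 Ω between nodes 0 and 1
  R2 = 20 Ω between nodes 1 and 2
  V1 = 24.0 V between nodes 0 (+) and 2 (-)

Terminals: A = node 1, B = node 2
Find the Thévenin equivalent first; then I_n = V_th/R_th and R_n = R_th.
Step 1 — V_th is the open-circuit voltage V_A - V_B (nothing connected across the terminals).
Nodal analysis, taking node 2 as the 0 V reference.
Source V1 fixes V_0 = 24 V.
KCL at each unknown node (sum of currents leaving = 0; resistances in Ω):
  Node 1: (V_1 - 24)/40 + (V_1 - 0)/20 = 0
Collecting terms: 0.075 × V_1 = 0.6  =>  V_1 = 8 V
V_th = V_1 - V_2 = 8 - 0 = 8 V
Step 2 — R_th: zero the source — replace V1 by a short circuit (node 2 merges into node 0) — and find the resistance seen between A (node 1) and B (node 0).
Reduce the network between node 1 (A) and node 0 (B) by series/parallel combination:
  Rp1 = R1 ‖ R2 (parallel, both between nodes 0 and 1) = 1/(1/40 + 1/20) = 13.33 Ω
R_th = 13.33 Ω
I_n = V_th/R_th = 8/13.33 = 0.6 A, and R_n = R_th = 13.33 Ω

Final answer: I_n = 0.6 A, R_n = 13.33 Ω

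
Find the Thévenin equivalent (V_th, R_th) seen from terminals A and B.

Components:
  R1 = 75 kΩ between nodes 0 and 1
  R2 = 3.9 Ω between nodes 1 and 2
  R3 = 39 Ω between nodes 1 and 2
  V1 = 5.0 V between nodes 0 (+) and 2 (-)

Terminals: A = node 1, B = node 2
Step 1 — V_th is the open-circuit voltage V_A - V_B (nothing connected across the terminals).
Nodal analysis, taking node 2 as the 0 V reference.
Source V1 fixes V_0 = 5 V.
KCL at each unknown node (sum of currents leaving = 0; resistances in Ω):
  Node 1: (V_1 - 5)/75000 + (V_1 - 0)/3.9 + (V_1 - 0)/39 = 0
Collecting terms: 0.2821 × V_1 = 0.00006667  =>  V_1 = 0.0002364 V
V_th = V_1 - V_2 = 0.0002364 - 0 = 0.0002364 V
Step 2 — R_th: zero the source — replace V1 by a short circuit (node 2 merges into node 0) — and find the resistance seen between A (node 1) and B (node 0).
Reduce the network between node 1 (A) and node 0 (B) by series/parallel combination:
  Rp1 = R1 ‖ R2 ‖ R3 (parallel, all between nodes 0 and 1) = 1/(1/75000 + 1/3.9 + 1/39) = 3.545 Ω
R_th = 3.545 Ω

Final answer: V_th = 0.0002364 V, R_th = 3.545 Ω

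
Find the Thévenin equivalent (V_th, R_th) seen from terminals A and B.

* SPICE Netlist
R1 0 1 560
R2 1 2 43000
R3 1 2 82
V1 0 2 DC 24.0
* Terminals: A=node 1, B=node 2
Step 1 — V_th is the open-circuit voltage V_A - V_B (nothing connected across the terminals).
Nodal analysis, taking node 2 as the 0 V reference.
Source V1 fixes V_0 = 24 V.
KCL at each unknown node (sum of currents leaving = 0; resistances in Ω):
  Node 1: (V_1 - 24)/560 + (V_1 - 0)/43000 + (V_1 - 0)/82 = 0
Collecting terms: 0.014 × V_1 = 0.04286  =>  V_1 = 3.06 V
V_th = V_1 - V_2 = 3.06 - 0 = 3.06 V
Step 2 — R_th: zero the source — replace V1 by a short circuit (node 2 merges into node 0) — and find the resistance seen between A (node 1) and B (node 0).
Reduce the network between node 1 (A) and node 0 (B) by series/parallel combination:
  Rp1 = R1 ‖ R2 ‖ R3 (parallel, all between nodes 0 and 1) = 1/(1/560 + 1/43000 + 1/82) = 71.41 Ω
R_th = 71.41 Ω

Final answer: V_th = 3.06 V, R_th = 71.41 Ω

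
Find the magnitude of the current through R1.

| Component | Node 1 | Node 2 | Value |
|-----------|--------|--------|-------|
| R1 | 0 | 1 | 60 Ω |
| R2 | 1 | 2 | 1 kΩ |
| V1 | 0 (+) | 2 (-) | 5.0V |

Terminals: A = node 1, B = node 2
Nodal analysis, taking node 2 as the 0 V reference.
Source V1 fixes V_0 = 5 V.
KCL at each unknown node (sum of currents leaving = 0; resistances in Ω):
  Node 1: (V_1 - 5)/60 + (V_1 - 0)/1000 = 0
Collecting terms: 0.01767 × V_1 = 0.08333  =>  V_1 = 4.717 V
I_R1 = (V_0 - V_1)/R1 = (5 - 4.717)/60 = 0.004717 A
|I_R1| = 0.004717 A

Final answer: |I_R1| = 0.004717 A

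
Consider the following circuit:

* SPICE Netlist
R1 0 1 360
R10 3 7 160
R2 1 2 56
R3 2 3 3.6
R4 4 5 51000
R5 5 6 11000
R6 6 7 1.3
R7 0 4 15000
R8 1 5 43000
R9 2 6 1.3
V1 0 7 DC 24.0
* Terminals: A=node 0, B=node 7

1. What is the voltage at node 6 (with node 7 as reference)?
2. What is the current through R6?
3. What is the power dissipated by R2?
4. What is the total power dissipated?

Nodal analysis, taking node 7 as the 0 V reference.
Source V1 fixes V_0 = 24 V.
KCL at each unknown node (sum of currents leaving = 0; resistances in Ω):
  Node 1: (V_1 - 24)/360 + (V_1 - V_2)/56 + (V_1 - V_5)/43000 = 0
  Node 2: (V_2 - V_1)/56 + (V_2 - V_3)/3.6 + (V_2 - V_6)/1.3 = 0
  Node 3: (V_3 - V_2)/3.6 + (V_3 - 0)/160 = 0
  Node 4: (V_4 - V_5)/51000 + (V_4 - 24)/15000 = 0
  Node 5: (V_5 - V_4)/51000 + (V_5 - V_6)/11000 + (V_5 - V_1)/43000 = 0
  Node 6: (V_6 - V_5)/11000 + (V_6 - 0)/1.3 + (V_6 - V_2)/1.3 = 0
Collecting terms (coefficients in siemens):
  0.02066·V_1 - 0.01786·V_2 - 0.00002326·V_5 = 0.06667
  1.065·V_2 - 0.01786·V_1 - 0.2778·V_3 - 0.7692·V_6 = 0
  0.284·V_3 - 0.2778·V_2 = 0
  0.00008627·V_4 - 0.00001961·V_5 = 0.0016
  0.0001338·V_5 - 0.00002326·V_1 - 0.00001961·V_4 - 0.00009091·V_6 = 0
  1.539·V_6 - 0.7692·V_2 - 0.00009091·V_5 = 0
Solving these 6 simultaneous equations (Gaussian elimination) gives:
  V_1 = 3.358 V, V_2 = 0.1471 V, V_3 = 0.1439 V, V_4 = 19.33 V
  V_5 = 3.468 V, V_6 = 0.07377 V
Part 1:
  Read off the nodal solution: V_6 = 0.07377 V
Part 2:
  I_R6 = (V_6 - V_7)/R6 = (0.07377 - 0)/1.3 = 0.05675 A
  Magnitude: I_R6 = 0.05675 A
Part 3:
  I_R2 = (V_1 - V_2)/R2 = (3.358 - 0.1471)/56 = 0.05734 A
  P_R2 = I_R2² × R2 = (0.05734)² × 56 = 0.1841 W
Part 4:
  Power in each resistor, P = (ΔV)²/R:
    P_R1 = (24 - 3.358)²/360 = 1.184 W
    P_R2 = (3.358 - 0.1471)²/56 = 0.1841 W
    P_R3 = (0.1471 - 0.1439)²/3.6 = 0.000002912 W
    P_R4 = (19.33 - 3.468)²/51000 = 0.004936 W
    P_R5 = (3.468 - 0.07377)²/11000 = 0.001047 W
    P_R6 = (0.07377 - 0)²/1.3 = 0.004187 W
    P_R7 = (24 - 19.33)²/15000 = 0.001452 W
    P_R8 = (3.358 - 3.468)²/43000 = 0.0000002791 W
    P_R9 = (0.1471 - 0.07377)²/1.3 = 0.004141 W
    P_R10 = (0.1439 - 0)²/160 = 0.0001294 W
  P_total = P_R1 + P_R2 + P_R3 + P_R4 + P_R5 + P_R6 + P_R7 + P_R8 + P_R9 + P_R10 = 1.384 W

Final answers:
1. V_6 = 0.07377 V
2. I_R6 = 0.05675 A
3. P_R2 = 0.1841 W
4. P_total = 1.384 W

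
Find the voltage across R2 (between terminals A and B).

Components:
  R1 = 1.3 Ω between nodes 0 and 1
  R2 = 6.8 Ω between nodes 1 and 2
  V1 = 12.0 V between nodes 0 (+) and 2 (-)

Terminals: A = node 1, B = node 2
R1 and R2 are in series across V1 (node 0 → node 1 → node 2), and the output A–B is taken across R2, so this is a voltage divider.
Series current: I = V1/(R1 + R2) = 12/(1.3 + 6.8) = 12/8.1 = 1.481 A
V_R2 = I × R2 = V1 × R2/(R1 + R2) = 12 × 6.8/8.1 = 10.07 V

Final answer: 10.07 V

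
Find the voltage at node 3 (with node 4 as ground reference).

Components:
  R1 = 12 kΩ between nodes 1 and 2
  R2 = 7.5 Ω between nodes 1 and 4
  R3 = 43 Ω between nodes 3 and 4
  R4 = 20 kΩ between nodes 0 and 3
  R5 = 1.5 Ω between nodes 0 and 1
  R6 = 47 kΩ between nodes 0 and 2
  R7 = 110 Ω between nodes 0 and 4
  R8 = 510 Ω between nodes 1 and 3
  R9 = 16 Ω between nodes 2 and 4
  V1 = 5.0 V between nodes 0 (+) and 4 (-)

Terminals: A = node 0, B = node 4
Nodal analysis, taking node 4 as the 0 V reference.
Source V1 fixes V_0 = 5 V.
KCL at each unknown node (sum of currents leaving = 0; resistances in Ω):
  Node 1: (V_1 - V_2)/12000 + (V_1 - 0)/7.5 + (V_1 - 5)/1.5 + (V_1 - V_3)/510 = 0
  Node 2: (V_2 - V_1)/12000 + (V_2 - 5)/47000 + (V_2 - 0)/16 = 0
  Node 3: (V_3 - 0)/43 + (V_3 - 5)/20000 + (V_3 - V_1)/510 = 0
Collecting terms (coefficients in siemens):
  0.802·V_1 - 0.00008333·V_2 - 0.001961·V_3 = 3.333
  0.0626·V_2 - 0.00008333·V_1 = 0.0001064
  0.02527·V_3 - 0.001961·V_1 = 0.00025
Solving these 3 simultaneous equations (Gaussian elimination) gives:
  V_1 = 4.157 V, V_2 = 0.007233 V, V_3 = 0.3325 V
The requested potential is V_3 = 0.3325 V.

Final answer: V_3 = 0.3325 V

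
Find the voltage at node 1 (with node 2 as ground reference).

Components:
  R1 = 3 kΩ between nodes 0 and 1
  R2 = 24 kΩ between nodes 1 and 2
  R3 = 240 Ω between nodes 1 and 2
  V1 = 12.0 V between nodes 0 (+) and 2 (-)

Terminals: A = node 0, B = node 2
Nodal analysis, taking node 2 as the 0 V reference.
Source V1 fixes V_0 = 12 V.
KCL at each unknown node (sum of currents leaving = 0; resistances in Ω):
  Node 1: (V_1 - 12)/3000 + (V_1 - 0)/24000 + (V_1 - 0)/240 = 0
Collecting terms: 0.004542 × V_1 = 0.004  =>  V_1 = 0.8807 V
The requested potential is V_1 = 0.8807 V.

Final answer: V_1 = 0.8807 V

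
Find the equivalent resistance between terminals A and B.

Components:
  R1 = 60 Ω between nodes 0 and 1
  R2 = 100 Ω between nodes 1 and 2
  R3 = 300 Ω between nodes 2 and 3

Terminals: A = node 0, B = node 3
Reduce the network between node 0 (A) and node 3 (B) by series/parallel combination:
  Rs1 = R1 + R2 (series, joined only at node 1) = 60 + 100 = 160 Ω
  Rs2 = R3 + Rs1 (series, joined only at node 2) = 300 + 160 = 460 Ω
R_eq = 460 Ω

Final answer: 460 Ω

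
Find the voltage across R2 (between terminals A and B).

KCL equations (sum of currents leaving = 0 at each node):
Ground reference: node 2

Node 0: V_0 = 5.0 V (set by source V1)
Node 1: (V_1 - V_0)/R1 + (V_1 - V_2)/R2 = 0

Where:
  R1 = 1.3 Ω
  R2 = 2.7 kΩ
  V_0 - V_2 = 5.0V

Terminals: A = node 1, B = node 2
R1 and R2 are in series across V1 (node 0 → node 1 → node 2), and the output A–B is taken across R2, so this is a voltage divider.
Series current: I = V1/(R1 + R2) = 5/(1.3 + 2700) = 5/2701 = 0.001851 A
V_R2 = I × R2 = V1 × R2/(R1 + R2) = 5 × 2700/2701 = 4.998 V

Final answer: 4.998 V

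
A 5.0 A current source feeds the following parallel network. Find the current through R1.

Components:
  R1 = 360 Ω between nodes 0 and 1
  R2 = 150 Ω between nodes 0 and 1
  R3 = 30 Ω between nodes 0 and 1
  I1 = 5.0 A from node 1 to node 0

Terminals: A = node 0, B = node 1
All resistors sit directly between nodes 0 and 1, so they are in parallel and share one voltage V; the full source current 5 A splits among them.
1/R_par = 1/360 + 1/150 + 1/30 = 0.04278 S  =>  R_par = 23.38 Ω
V = I × R_par = 5 × 23.38 = 116.9 V
I_R1 = V/R1 = 116.9/360 = 0.3247 A

Final answer: 0.3247 A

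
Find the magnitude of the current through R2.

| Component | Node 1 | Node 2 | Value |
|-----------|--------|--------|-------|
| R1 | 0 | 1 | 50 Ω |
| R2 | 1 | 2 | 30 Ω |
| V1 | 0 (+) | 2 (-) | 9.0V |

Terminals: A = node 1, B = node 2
Nodal analysis, taking node 2 as the 0 V reference.
Source V1 fixes V_0 = 9 V.
KCL at each unknown node (sum of currents leaving = 0; resistances in Ω):
  Node 1: (V_1 - 9)/50 + (V_1 - 0)/30 = 0
Collecting terms: 0.05333 × V_1 = 0.18  =>  V_1 = 3.375 V
I_R2 = (V_1 - V_2)/R2 = (3.375 - 0)/30 = 0.1125 A
|I_R2| = 0.1125 A

Final answer: |I_R2| = 0.1125 A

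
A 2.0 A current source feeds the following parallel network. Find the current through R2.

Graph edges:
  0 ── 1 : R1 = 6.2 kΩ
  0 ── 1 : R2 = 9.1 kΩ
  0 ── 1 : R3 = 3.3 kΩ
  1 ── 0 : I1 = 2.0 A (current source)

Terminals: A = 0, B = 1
All resistors sit directly between nodes 0 and 1, so they are in parallel and share one voltage V; the full source current 2 A splits among them.
1/R_par = 1/6200 + 1/9100 + 1/3300 = 0.0005742 S  =>  R_par = 1742 Ω
V = I × R_par = 2 × 1742 = 3483 V
I_R2 = V/R2 = 3483/9100 = 0.3828 A

Final answer: 0.3828 A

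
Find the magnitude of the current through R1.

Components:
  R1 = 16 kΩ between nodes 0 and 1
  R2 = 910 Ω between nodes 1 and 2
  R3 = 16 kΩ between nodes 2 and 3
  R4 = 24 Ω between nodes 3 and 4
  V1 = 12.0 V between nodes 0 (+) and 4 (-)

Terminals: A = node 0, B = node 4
Nodal analysis, taking node 4 as the 0 V reference.
Source V1 fixes V_0 = 12 V.
KCL at each unknown node (sum of currents leaving = 0; resistances in Ω):
  Node 1: (V_1 - 12)/16000 + (V_1 - V_2)/910 = 0
  Node 2: (V_2 - V_1)/910 + (V_2 - V_3)/16000 = 0
  Node 3: (V_3 - V_2)/16000 + (V_3 - 0)/24 = 0
Collecting terms (coefficients in siemens):
  0.001161·V_1 - 0.001099·V_2 = 0.00075
  0.001161·V_2 - 0.001099·V_1 - 0.0000625·V_3 = 0
  0.04173·V_3 - 0.0000625·V_2 = 0
Solving these 3 simultaneous equations (Gaussian elimination) gives:
  V_1 = 6.17 V, V_2 = 5.839 V, V_3 = 0.008745 V
I_R1 = (V_0 - V_1)/R1 = (12 - 6.17)/16000 = 0.0003644 A
|I_R1| = 0.0003644 A

Final answer: |I_R1| = 0.0003644 A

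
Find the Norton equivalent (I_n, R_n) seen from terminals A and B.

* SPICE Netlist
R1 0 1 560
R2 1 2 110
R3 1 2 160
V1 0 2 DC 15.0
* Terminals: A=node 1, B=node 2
Find the Thévenin equivalent first; then I_n = V_th/R_th and R_n = R_th.
Step 1 — V_th is the open-circuit voltage V_A - V_B (nothing connected across the terminals).
Nodal analysis, taking node 2 as the 0 V reference.
Source V1 fixes V_0 = 15 V.
KCL at each unknown node (sum of currents leaving = 0; resistances in Ω):
  Node 1: (V_1 - 15)/560 + (V_1 - 0)/110 + (V_1 - 0)/160 = 0
Collecting terms: 0.01713 × V_1 = 0.02679  =>  V_1 = 1.564 V
V_th = V_1 - V_2 = 1.564 - 0 = 1.564 V
Step 2 — R_th: zero the source — replace V1 by a short circuit (node 2 merges into node 0) — and find the resistance seen between A (node 1) and B (node 0).
Reduce the network between node 1 (A) and node 0 (B) by series/parallel combination:
  Rp1 = R1 ‖ R2 ‖ R3 (parallel, all between nodes 0 and 1) = 1/(1/560 + 1/110 + 1/160) = 58.39 Ω
R_th = 58.39 Ω
I_n = V_th/R_th = 1.564/58.39 = 0.02679 A, and R_n = R_th = 58.39 Ω

Final answer: I_n = 0.02679 A, R_n = 58.39 Ω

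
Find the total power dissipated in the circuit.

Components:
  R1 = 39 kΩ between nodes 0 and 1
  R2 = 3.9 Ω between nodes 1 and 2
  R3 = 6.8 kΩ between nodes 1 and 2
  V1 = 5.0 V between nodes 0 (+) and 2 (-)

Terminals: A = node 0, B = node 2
Nodal analysis, taking node 2 as the 0 V reference.
Source V1 fixes V_0 = 5 V.
KCL at each unknown node (sum of currents leaving = 0; resistances in Ω):
  Node 1: (V_1 - 5)/39000 + (V_1 - 0)/3.9 + (V_1 - 0)/6800 = 0
Collecting terms: 0.2566 × V_1 = 0.0001282  =>  V_1 = 0.0004997 V
Power in each resistor, P = (ΔV)²/R:
  P_R1 = (5 - 0.0004997)²/39000 = 0.0006409 W
  P_R2 = (0.0004997 - 0)²/3.9 = 0.00000006402 W
  P_R3 = (0.0004997 - 0)²/6800 = 0.00000000003672 W
P_total = P_R1 + P_R2 + P_R3 = 0.000641 W

Final answer: 0.000641 W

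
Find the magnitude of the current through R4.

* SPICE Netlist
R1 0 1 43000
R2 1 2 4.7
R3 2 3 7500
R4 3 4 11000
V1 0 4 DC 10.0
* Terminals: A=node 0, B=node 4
Nodal analysis, taking node 4 as the 0 V reference.
Source V1 fixes V_0 = 10 V.
KCL at each unknown node (sum of currents leaving = 0; resistances in Ω):
  Node 1: (V_1 - 10)/43000 + (V_1 - V_2)/4.7 = 0
  Node 2: (V_2 - V_1)/4.7 + (V_2 - V_3)/7500 = 0
  Node 3: (V_3 - V_2)/7500 + (V_3 - 0)/11000 = 0
Collecting terms (coefficients in siemens):
  0.2128·V_1 - 0.2128·V_2 = 0.0002326
  0.2129·V_2 - 0.2128·V_1 - 0.0001333·V_3 = 0
  0.0002242·V_3 - 0.0001333·V_2 = 0
Solving these 3 simultaneous equations (Gaussian elimination) gives:
  V_1 = 3.009 V, V_2 = 3.008 V, V_3 = 1.788 V
I_R4 = (V_3 - V_4)/R4 = (1.788 - 0)/11000 = 0.0001626 A
|I_R4| = 0.0001626 A

Final answer: |I_R4| = 0.0001626 A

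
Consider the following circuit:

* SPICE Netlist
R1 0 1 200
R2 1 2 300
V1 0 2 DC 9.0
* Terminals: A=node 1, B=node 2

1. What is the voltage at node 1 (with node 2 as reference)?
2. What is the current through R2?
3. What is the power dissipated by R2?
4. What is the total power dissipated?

Nodal analysis, taking node 2 as the 0 V reference.
Source V1 fixes V_0 = 9 V.
KCL at each unknown node (sum of currents leaving = 0; resistances in Ω):
  Node 1: (V_1 - 9)/200 + (V_1 - 0)/300 = 0
Collecting terms: 0.008333 × V_1 = 0.045  =>  V_1 = 5.4 V
Part 1:
  Read off the nodal solution: V_1 = 5.4 V
Part 2:
  I_R2 = (V_1 - V_2)/R2 = (5.4 - 0)/300 = 0.018 A
  Magnitude: I_R2 = 0.018 A
Part 3:
  I_R2 = (V_1 - V_2)/R2 = (5.4 - 0)/300 = 0.018 A
  P_R2 = I_R2² × R2 = (0.018)² × 300 = 0.0972 W
Part 4:
  Power in each resistor, P = (ΔV)²/R:
    P_R1 = (9 - 5.4)²/200 = 0.0648 W
    P_R2 = (5.4 - 0)²/300 = 0.0972 W
  P_total = P_R1 + P_R2 = 0.162 W

Final answers:
1. V_1 = 5.4 V
2. I_R2 = 0.018 A
3. P_R2 = 0.0972 W
4. P_total = 0.162 W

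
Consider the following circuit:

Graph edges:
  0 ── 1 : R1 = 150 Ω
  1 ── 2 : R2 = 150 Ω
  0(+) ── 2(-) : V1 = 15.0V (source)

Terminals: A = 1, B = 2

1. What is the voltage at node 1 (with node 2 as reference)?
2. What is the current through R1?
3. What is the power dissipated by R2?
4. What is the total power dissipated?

Nodal analysis, taking node 2 as the 0 V reference.
Source V1 fixes V_0 = 15 V.
KCL at each unknown node (sum of currents leaving = 0; resistances in Ω):
  Node 1: (V_1 - 15)/150 + (V_1 - 0)/150 = 0
Collecting terms: 0.01333 × V_1 = 0.1  =>  V_1 = 7.5 V
Part 1:
  Read off the nodal solution: V_1 = 7.5 V
Part 2:
  I_R1 = (V_0 - V_1)/R1 = (15 - 7.5)/150 = 0.05 A
  Magnitude: I_R1 = 0.05 A
Part 3:
  I_R2 = (V_1 - V_2)/R2 = (7.5 - 0)/150 = 0.05 A
  P_R2 = I_R2² × R2 = (0.05)² × 150 = 0.375 W
Part 4:
  Power in each resistor, P = (ΔV)²/R:
    P_R1 = (15 - 7.5)²/150 = 0.375 W
    P_R2 = (7.5 - 0)²/150 = 0.375 W
  P_total = P_R1 + P_R2 = 0.75 W

Final answers:
1. V_1 = 7.5 V
2. I_R1 = 0.05 A
3. P_R2 = 0.375 W
4. P_total = 0.75 W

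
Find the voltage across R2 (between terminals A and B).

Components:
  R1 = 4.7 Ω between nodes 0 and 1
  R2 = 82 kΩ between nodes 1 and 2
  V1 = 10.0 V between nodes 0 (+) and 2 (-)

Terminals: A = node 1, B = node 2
R1 and R2 are in series across V1 (node 0 → node 1 → node 2), and the output A–B is taken across R2, so this is a voltage divider.
Series current: I = V1/(R1 + R2) = 10/(4.7 + 82000) = 10/82000 = 0.0001219 A
V_R2 = I × R2 = V1 × R2/(R1 + R2) = 10 × 82000/82000 = 9.999 V

Final answer: 9.999 V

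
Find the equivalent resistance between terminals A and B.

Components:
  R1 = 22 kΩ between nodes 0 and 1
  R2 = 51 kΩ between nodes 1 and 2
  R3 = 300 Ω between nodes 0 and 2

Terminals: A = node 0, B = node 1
Reduce the network between node 0 (A) and node 1 (B) by series/parallel combination:
  Rs1 = R3 + R2 (series, joined only at node 2) = 300 + 51000 = 51300 Ω
  Rp1 = R1 ‖ Rs1 (parallel, both between nodes 0 and 1) = 1/(1/22000 + 1/51300) = 15400 Ω
R_eq = 15.4 kΩ

Final answer: 15.4 kΩ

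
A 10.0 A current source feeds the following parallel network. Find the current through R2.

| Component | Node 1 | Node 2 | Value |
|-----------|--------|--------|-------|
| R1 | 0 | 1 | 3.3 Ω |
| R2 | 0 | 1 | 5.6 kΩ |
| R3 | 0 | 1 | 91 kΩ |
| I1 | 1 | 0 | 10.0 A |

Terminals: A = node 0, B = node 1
All resistors sit directly between nodes 0 and 1, so they are in parallel and share one voltage V; the full source current 10 A splits among them.
1/R_par = 1/3.3 + 1/5600 + 1/91000 = 0.3032 S  =>  R_par = 3.298 Ω
V = I × R_par = 10 × 3.298 = 32.98 V
I_R2 = V/R2 = 32.98/5600 = 0.005889 A

Final answer: 0.005889 A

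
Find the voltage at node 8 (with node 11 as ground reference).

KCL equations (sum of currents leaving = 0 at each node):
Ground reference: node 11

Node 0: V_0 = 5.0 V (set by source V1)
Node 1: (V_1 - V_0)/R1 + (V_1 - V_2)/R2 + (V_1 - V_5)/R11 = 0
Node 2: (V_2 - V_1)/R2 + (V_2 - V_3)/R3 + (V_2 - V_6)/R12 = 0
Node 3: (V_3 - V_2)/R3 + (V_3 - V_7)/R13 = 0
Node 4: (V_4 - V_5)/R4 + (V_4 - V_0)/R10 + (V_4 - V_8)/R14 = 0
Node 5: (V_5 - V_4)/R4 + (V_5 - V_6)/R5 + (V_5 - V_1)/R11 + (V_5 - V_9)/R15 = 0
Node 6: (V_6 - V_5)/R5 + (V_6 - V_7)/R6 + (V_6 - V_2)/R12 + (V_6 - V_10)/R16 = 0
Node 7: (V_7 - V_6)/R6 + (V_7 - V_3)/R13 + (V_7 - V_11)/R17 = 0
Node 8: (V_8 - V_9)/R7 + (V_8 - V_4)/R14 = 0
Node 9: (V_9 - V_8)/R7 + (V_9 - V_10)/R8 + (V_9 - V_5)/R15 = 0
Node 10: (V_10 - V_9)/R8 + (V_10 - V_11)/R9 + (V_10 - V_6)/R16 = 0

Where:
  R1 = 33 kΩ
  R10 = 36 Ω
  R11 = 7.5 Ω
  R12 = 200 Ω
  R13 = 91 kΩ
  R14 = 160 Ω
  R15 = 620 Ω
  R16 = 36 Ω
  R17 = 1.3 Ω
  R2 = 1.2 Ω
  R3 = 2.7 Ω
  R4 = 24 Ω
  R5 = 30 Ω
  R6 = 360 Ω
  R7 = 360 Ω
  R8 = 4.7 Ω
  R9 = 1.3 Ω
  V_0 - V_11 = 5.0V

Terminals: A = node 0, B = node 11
Nodal analysis, taking node 11 as the 0 V reference.
Source V1 fixes V_0 = 5 V.
KCL at each unknown node (sum of currents leaving = 0; resistances in Ω):
  Node 1: (V_1 - 5)/33000 + (V_1 - V_2)/1.2 + (V_1 - V_5)/7.5 = 0
  Node 2: (V_2 - V_1)/1.2 + (V_2 - V_3)/2.7 + (V_2 - V_6)/200 = 0
  Node 3: (V_3 - V_2)/2.7 + (V_3 - V_7)/91000 = 0
  Node 4: (V_4 - V_5)/24 + (V_4 - 5)/36 + (V_4 - V_8)/160 = 0
  Node 5: (V_5 - V_4)/24 + (V_5 - V_6)/30 + (V_5 - V_1)/7.5 + (V_5 - V_9)/620 = 0
  Node 6: (V_6 - V_5)/30 + (V_6 - V_7)/360 + (V_6 - V_2)/200 + (V_6 - V_10)/36 = 0
  Node 7: (V_7 - V_6)/360 + (V_7 - V_3)/91000 + (V_7 - 0)/1.3 = 0
  Node 8: (V_8 - V_9)/360 + (V_8 - V_4)/160 = 0
  Node 9: (V_9 - V_8)/360 + (V_9 - V_10)/4.7 + (V_9 - V_5)/620 = 0
  Node 10: (V_10 - V_9)/4.7 + (V_10 - 0)/1.3 + (V_10 - V_6)/36 = 0
Collecting terms (coefficients in siemens):
  0.9667·V_1 - 0.8333·V_2 - 0.1333·V_5 = 0.0001515
  1.209·V_2 - 0.8333·V_1 - 0.3704·V_3 - 0.005·V_6 = 0
  0.3704·V_3 - 0.3704·V_2 - 0.00001099·V_7 = 0
  0.07569·V_4 - 0.04167·V_5 - 0.00625·V_8 = 0.1389
  0.2099·V_5 - 0.1333·V_1 - 0.04167·V_4 - 0.03333·V_6 - 0.001613·V_9 = 0
  0.06889·V_6 - 0.005·V_2 - 0.03333·V_5 - 0.002778·V_7 - 0.02778·V_10 = 0
  0.772·V_7 - 0.00001099·V_3 - 0.002778·V_6 = 0
  0.009028·V_8 - 0.00625·V_4 - 0.002778·V_9 = 0
  0.2172·V_9 - 0.001613·V_5 - 0.002778·V_8 - 0.2128·V_10 = 0
  1.01·V_10 - 0.02778·V_6 - 0.2128·V_9 = 0
Solving these 10 simultaneous equations (Gaussian elimination) gives:
  V_1 = 2.257 V, V_2 = 2.251 V, V_3 = 2.251 V, V_4 = 3.287 V
  V_5 = 2.292 V, V_6 = 1.296 V, V_7 = 0.004694 V, V_8 = 2.307 V
  V_9 = 0.1027 V, V_10 = 0.05727 V
The requested potential is V_8 = 2.307 V.

Final answer: V_8 = 2.307 V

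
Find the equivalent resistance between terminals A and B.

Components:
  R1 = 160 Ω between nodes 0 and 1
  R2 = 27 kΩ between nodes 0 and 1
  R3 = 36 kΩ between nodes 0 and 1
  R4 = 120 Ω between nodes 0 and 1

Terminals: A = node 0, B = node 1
Reduce the network between node 0 (A) and node 1 (B) by series/parallel combination:
  Rp1 = R1 ‖ R2 ‖ R3 ‖ R4 (parallel, all between nodes 0 and 1) = 1/(1/160 + 1/27000 + 1/36000 + 1/120) = 68.27 Ω
R_eq = 68.27 Ω

Final answer: 68.27 Ω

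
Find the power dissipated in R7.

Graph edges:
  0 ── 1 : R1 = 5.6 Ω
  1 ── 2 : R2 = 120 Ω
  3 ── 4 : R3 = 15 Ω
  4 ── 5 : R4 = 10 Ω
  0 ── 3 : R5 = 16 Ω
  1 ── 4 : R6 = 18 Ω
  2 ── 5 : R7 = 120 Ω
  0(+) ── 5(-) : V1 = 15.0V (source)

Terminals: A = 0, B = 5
Nodal analysis, taking node 5 as the 0 V reference.
Source V1 fixes V_0 = 15 V.
KCL at each unknown node (sum of currents leaving = 0; resistances in Ω):
  Node 1: (V_1 - 15)/5.6 + (V_1 - V_2)/120 + (V_1 - V_4)/18 = 0
  Node 2: (V_2 - V_1)/120 + (V_2 - 0)/120 = 0
  Node 3: (V_3 - V_4)/15 + (V_3 - 15)/16 = 0
  Node 4: (V_4 - V_3)/15 + (V_4 - 0)/10 + (V_4 - V_1)/18 = 0
Collecting terms (coefficients in siemens):
  0.2425·V_1 - 0.008333·V_2 - 0.05556·V_4 = 2.679
  0.01667·V_2 - 0.008333·V_1 = 0
  0.1292·V_3 - 0.06667·V_4 = 0.9375
  0.2222·V_4 - 0.05556·V_1 - 0.06667·V_3 = 0
Solving these 4 simultaneous equations (Gaussian elimination) gives:
  V_1 = 12.72 V, V_2 = 6.359 V, V_3 = 10.53 V, V_4 = 6.338 V
I_R7 = (V_2 - V_5)/R7 = (6.359 - 0)/120 = 0.05299 A
P_R7 = I_R7² × R7 = (0.05299)² × 120 = 0.337 W

Final answer: 0.337 W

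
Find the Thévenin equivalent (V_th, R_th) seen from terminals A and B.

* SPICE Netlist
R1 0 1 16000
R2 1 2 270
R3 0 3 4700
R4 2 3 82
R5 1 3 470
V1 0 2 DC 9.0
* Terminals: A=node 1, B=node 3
Step 1 — V_th is the open-circuit voltage V_A - V_B (nothing connected across the terminals).
Nodal analysis, taking node 2 as the 0 V reference.
Source V1 fixes V_0 = 9 V.
KCL at each unknown node (sum of currents leaving = 0; resistances in Ω):
  Node 1: (V_1 - 9)/16000 + (V_1 - 0)/270 + (V_1 - V_3)/470 = 0
  Node 3: (V_3 - 9)/4700 + (V_3 - 0)/82 + (V_3 - V_1)/470 = 0
Collecting terms (coefficients in siemens):
  0.005894·V_1 - 0.002128·V_3 = 0.0005625
  0.01454·V_3 - 0.002128·V_1 = 0.001915
Determinant D = (0.005894)(0.01454) - (-0.002128)(-0.002128) = 0.00008114
V_1 = [(0.0005625)(0.01454) - (-0.002128)(0.001915)]/D = 0.151 V
V_3 = [(0.005894)(0.001915) - (0.0005625)(-0.002128)]/D = 0.1538 V
V_th = V_1 - V_3 = 0.151 - 0.1538 = -0.002865 V
Step 2 — R_th: zero the source — replace V1 by a short circuit (node 2 merges into node 0) — and find the resistance seen between A (node 1) and B (node 3).
Reduce the network between node 1 (A) and node 3 (B) by series/parallel combination:
  Rp1 = R1 ‖ R2 (parallel, both between nodes 0 and 1) = 1/(1/16000 + 1/270) = 265.5 Ω
  Rp2 = R3 ‖ R4 (parallel, both between nodes 0 and 3) = 1/(1/4700 + 1/82) = 80.59 Ω
  Rs1 = Rp1 + Rp2 (series, joined only at node 0) = 265.5 + 80.59 = 346.1 Ω
  Rp3 = R5 ‖ Rs1 (parallel, both between nodes 1 and 3) = 1/(1/470 + 1/346.1) = 199.3 Ω
R_th = 199.3 Ω

Final answer: V_th = -0.002865 V, R_th = 199.3 Ω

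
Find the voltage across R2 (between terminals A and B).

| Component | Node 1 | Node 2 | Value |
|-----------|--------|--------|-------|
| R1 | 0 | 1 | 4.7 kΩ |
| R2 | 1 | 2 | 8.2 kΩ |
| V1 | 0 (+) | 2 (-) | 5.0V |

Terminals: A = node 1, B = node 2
R1 and R2 are in series across V1 (node 0 → node 1 → node 2), and the output A–B is taken across R2, so this is a voltage divider.
Series current: I = V1/(R1 + R2) = 5/(4700 + 8200) = 5/12900 = 0.0003876 A
V_R2 = I × R2 = V1 × R2/(R1 + R2) = 5 × 8200/12900 = 3.178 V

Final answer: 3.178 V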